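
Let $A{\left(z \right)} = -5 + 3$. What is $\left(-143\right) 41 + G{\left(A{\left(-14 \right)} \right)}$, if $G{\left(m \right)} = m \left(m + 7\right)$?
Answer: $-5873$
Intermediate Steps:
$A{\left(z \right)} = -2$
$G{\left(m \right)} = m \left(7 + m\right)$
$\left(-143\right) 41 + G{\left(A{\left(-14 \right)} \right)} = \left(-143\right) 41 - 2 \left(7 - 2\right) = -5863 - 10 = -5873$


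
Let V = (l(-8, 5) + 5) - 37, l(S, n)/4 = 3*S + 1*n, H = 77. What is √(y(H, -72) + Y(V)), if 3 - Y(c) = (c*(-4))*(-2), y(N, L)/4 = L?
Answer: √579 ≈ 24.062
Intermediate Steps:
y(N, L) = 4*L
l(S, n) = 4*n + 12*S (l(S, n) = 4*(3*S + 1*n) = 4*(3*S + n) = 4*(n + 3*S) = 4*n + 12*S)
V = -108 (V = ((4*5 + 12*(-8)) + 5) - 37 = ((20 - 96) + 5) - 37 = (-76 + 5) - 37 = -71 - 37 = -108)
Y(c) = 3 - 8*c (Y(c) = 3 - c*(-4)*(-2) = 3 - (-4*c)*(-2) = 3 - 8*c)
√(y(H, -72) + Y(V)) = √(4*(-72) + (3 - 8*(-108))) = √(-288 + (3 + 864)) = √(-288 + 867) = √579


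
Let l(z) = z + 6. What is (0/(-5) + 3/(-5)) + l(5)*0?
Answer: -⅗ ≈ -0.60000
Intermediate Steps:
l(z) = 6 + z
(0/(-5) + 3/(-5)) + l(5)*0 = (0/(-5) + 3/(-5)) + (6 + 5)*0 = (0*(-⅕) + 3*(-⅕)) + 11*0 = (0 - ⅗) + 0 = -⅗ + 0 = -⅗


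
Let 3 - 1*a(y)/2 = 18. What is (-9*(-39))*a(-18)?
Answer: -10530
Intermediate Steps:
a(y) = -30 (a(y) = 6 - 2*18 = 6 - 36 = -30)
(-9*(-39))*a(-18) = -9*(-39)*(-30) = 351*(-30) = -10530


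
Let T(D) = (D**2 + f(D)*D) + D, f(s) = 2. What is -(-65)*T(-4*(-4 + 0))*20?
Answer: 395200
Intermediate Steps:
T(D) = D**2 + 3*D (T(D) = (D**2 + 2*D) + D = D**2 + 3*D)
-(-65)*T(-4*(-4 + 0))*20 = -(-65)*(-4*(-4 + 0))*(3 - 4*(-4 + 0))*20 = -(-65)*(-4*(-4))*(3 - 4*(-4))*20 = -(-65)*16*(3 + 16)*20 = -(-65)*16*19*20 = -(-65)*304*20 = -13*(-1520)*20 = 19760*20 = 395200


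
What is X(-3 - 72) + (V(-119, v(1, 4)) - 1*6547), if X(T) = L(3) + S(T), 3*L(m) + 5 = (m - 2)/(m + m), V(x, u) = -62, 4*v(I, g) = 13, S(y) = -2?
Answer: -119027/18 ≈ -6612.6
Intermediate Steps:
v(I, g) = 13/4 (v(I, g) = (¼)*13 = 13/4)
L(m) = -5/3 + (-2 + m)/(6*m) (L(m) = -5/3 + ((m - 2)/(m + m))/3 = -5/3 + ((-2 + m)/((2*m)))/3 = -5/3 + ((-2 + m)*(1/(2*m)))/3 = -5/3 + ((-2 + m)/(2*m))/3 = -5/3 + (-2 + m)/(6*m))
X(T) = -65/18 (X(T) = (⅙)*(-2 - 9*3)/3 - 2 = (⅙)*(⅓)*(-2 - 27) - 2 = (⅙)*(⅓)*(-29) - 2 = -29/18 - 2 = -65/18)
X(-3 - 72) + (V(-119, v(1, 4)) - 1*6547) = -65/18 + (-62 - 1*6547) = -65/18 + (-62 - 6547) = -65/18 - 6609 = -119027/18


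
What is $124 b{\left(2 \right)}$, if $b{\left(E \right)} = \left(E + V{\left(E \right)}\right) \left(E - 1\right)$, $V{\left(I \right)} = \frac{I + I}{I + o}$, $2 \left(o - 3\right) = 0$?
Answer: $\frac{1736}{5} \approx 347.2$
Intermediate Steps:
$o = 3$ ($o = 3 + \frac{1}{2} \cdot 0 = 3 + 0 = 3$)
$V{\left(I \right)} = \frac{2 I}{3 + I}$ ($V{\left(I \right)} = \frac{I + I}{I + 3} = \frac{2 I}{3 + I}$)
$b{\left(E \right)} = \left(-1 + E\right) \left(E + \frac{2 E}{3 + E}\right)$ ($b{\left(E \right)} = \left(E + \frac{2 E}{3 + E}\right) \left(E - 1\right) = \left(E + \frac{2 E}{3 + E}\right) \left(-1 + E\right) = \left(-1 + E\right) \left(E + \frac{2 E}{3 + E}\right)$)
$124 b{\left(2 \right)} = 124 \frac{2 \left(-5 + 2^{2} + 4 \cdot 2\right)}{3 + 2} = 124 \frac{2 \left(-5 + 4 + 8\right)}{5} = 124 \cdot 2 \cdot \frac{1}{5} \cdot 7 = 124 \cdot \frac{14}{5} = \frac{1736}{5}$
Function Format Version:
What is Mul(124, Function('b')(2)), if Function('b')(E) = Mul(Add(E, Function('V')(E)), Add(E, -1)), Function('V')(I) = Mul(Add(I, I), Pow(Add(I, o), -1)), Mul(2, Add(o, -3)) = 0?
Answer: Rational(1736, 5) ≈ 347.20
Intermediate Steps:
o = 3 (o = Add(3, Mul(Rational(1, 2), 0)) = Add(3, 0) = 3)
Function('V')(I) = Mul(2, I, Pow(Add(3, I), -1)) (Function('V')(I) = Mul(Add(I, I), Pow(Add(I, 3), -1)) = Mul(Mul(2, I), Pow(Add(3, I), -1)) = Mul(2, I, Pow(Add(3, I), -1)))
Function('b')(E) = Mul(Add(-1, E), Add(E, Mul(2, E, Pow(Add(3, E), -1)))) (Function('b')(E) = Mul(Add(E, Mul(2, E, Pow(Add(3, E), -1))), Add(E, -1)) = Mul(Add(E, Mul(2, E, Pow(Add(3, E), -1))), Add(-1, E)) = Mul(Add(-1, E), Add(E, Mul(2, E, Pow(Add(3, E), -1)))))
Mul(124, Function('b')(2)) = Mul(124, Mul(2, Pow(Add(3, 2), -1), Add(-5, Pow(2, 2), Mul(4, 2)))) = Mul(124, Mul(2, Pow(5, -1), Add(-5, 4, 8))) = Mul(124, Mul(2, Rational(1, 5), 7)) = Mul(124, Rational(14, 5)) = Rational(1736, 5)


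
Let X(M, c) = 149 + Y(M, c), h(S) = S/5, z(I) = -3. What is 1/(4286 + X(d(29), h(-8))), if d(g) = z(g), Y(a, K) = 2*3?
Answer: 1/4441 ≈ 0.00022517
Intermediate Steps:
Y(a, K) = 6
d(g) = -3
h(S) = S/5 (h(S) = S*(⅕) = S/5)
X(M, c) = 155 (X(M, c) = 149 + 6 = 155)
1/(4286 + X(d(29), h(-8))) = 1/(4286 + 155) = 1/4441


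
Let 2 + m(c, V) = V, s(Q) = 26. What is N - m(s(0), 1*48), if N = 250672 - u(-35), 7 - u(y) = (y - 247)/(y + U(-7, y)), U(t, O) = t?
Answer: 1754380/7 ≈ 2.5063e+5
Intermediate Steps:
m(c, V) = -2 + V
u(y) = 7 - (-247 + y)/(-7 + y) (u(y) = 7 - (y - 247)/(y - 7) = 7 - (-247 + y)/(-7 + y))
N = 1754702/7 (N = 250672 - 6*(33 - 35)/(-7 - 35) = 250672 - 6*(-2)/(-42) = 250672 - 6*(-1)*(-2)/42 = 250672 - 1*2/7 = 250672 - 2/7 = 1754702/7 ≈ 2.5067e+5)
N - m(s(0), 1*48) = 1754702/7 - (-2 + 1*48) = 1754702/7 - (-2 + 48) = 1754702/7 - 1*46 = 1754702/7 - 46 = 1754380/7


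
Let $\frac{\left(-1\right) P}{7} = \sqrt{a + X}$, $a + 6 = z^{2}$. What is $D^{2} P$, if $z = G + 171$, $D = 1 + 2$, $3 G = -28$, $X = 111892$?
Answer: $- 147 \sqrt{25351} \approx -23405.0$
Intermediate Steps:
$G = - \frac{28}{3}$ ($G = \frac{1}{3} \left(-28\right) = - \frac{28}{3} \approx -9.3333$)
$D = 3$
$z = \frac{485}{3}$ ($z = - \frac{28}{3} + 171 = \frac{485}{3} \approx 161.67$)
$a = \frac{235171}{9}$ ($a = -6 + \left(\frac{485}{3}\right)^{2} = -6 + \frac{235225}{9} = \frac{235171}{9} \approx 26130.0$)
$P = - \frac{49 \sqrt{25351}}{3}$ ($P = - 7 \sqrt{\frac{235171}{9} + 111892} = - 7 \sqrt{\frac{1242199}{9}} = - 7 \frac{7 \sqrt{25351}}{3} = - \frac{49 \sqrt{25351}}{3} \approx -2600.6$)
$D^{2} P = 3^{2} \left(- \frac{49 \sqrt{25351}}{3}\right) = 9 \left(- \frac{49 \sqrt{25351}}{3}\right) = - 147 \sqrt{25351}$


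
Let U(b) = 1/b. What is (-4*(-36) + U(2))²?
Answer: 83521/4 ≈ 20880.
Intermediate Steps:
(-4*(-36) + U(2))² = (-4*(-36) + 1/2)² = (144 + ½)² = (289/2)² = 83521/4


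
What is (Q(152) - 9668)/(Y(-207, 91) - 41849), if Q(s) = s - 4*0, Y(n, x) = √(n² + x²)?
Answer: 132745028/583762557 + 3172*√51130/583762557 ≈ 0.22862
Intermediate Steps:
Q(s) = s (Q(s) = s + 0 = s)
(Q(152) - 9668)/(Y(-207, 91) - 41849) = (152 - 9668)/(√((-207)² + 91²) - 41849) = -9516/(√(42849 + 8281) - 41849) = -9516/(√51130 - 41849) = -9516/(-41849 + √51130)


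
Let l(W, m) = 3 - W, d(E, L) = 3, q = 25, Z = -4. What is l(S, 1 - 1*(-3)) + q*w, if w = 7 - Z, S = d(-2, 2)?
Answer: 275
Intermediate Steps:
S = 3
w = 11 (w = 7 - 1*(-4) = 7 + 4 = 11)
l(S, 1 - 1*(-3)) + q*w = (3 - 1*3) + 25*11 = (3 - 3) + 275 = 0 + 275 = 275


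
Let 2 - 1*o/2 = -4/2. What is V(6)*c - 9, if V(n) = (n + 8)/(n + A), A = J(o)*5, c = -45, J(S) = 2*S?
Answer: -702/43 ≈ -16.326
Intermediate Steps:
o = 8 (o = 4 - (-8)/2 = 4 - 2*(-2) = 4 + 4 = 8)
A = 80 (A = (2*8)*5 = 16*5 = 80)
V(n) = (8 + n)/(80 + n) (V(n) = (n + 8)/(n + 80) = (8 + n)/(80 + n))
V(6)*c - 9 = ((8 + 6)/(80 + 6))*(-45) - 9 = (14/86)*(-45) - 9 = ((1/86)*14)*(-45) - 9 = (7/43)*(-45) - 9 = -315/43 - 9 = -702/43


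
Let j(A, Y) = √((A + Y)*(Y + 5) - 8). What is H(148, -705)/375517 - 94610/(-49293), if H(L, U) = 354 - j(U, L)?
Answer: 35545113092/18510359481 - I*√85229/375517 ≈ 1.9203 - 0.00077743*I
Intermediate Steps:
j(A, Y) = √(-8 + (5 + Y)*(A + Y)) (j(A, Y) = √((A + Y)*(5 + Y) - 8) = √((5 + Y)*(A + Y) - 8) = √(-8 + (5 + Y)*(A + Y)))
H(L, U) = 354 - √(-8 + L² + 5*L + 5*U + L*U) (H(L, U) = 354 - √(-8 + L² + 5*U + 5*L + U*L) = 354 - √(-8 + L² + 5*U + 5*L + L*U) = 354 - √(-8 + L² + 5*L + 5*U + L*U))
H(148, -705)/375517 - 94610/(-49293) = (354 - √(-8 + 148² + 5*148 + 5*(-705) + 148*(-705)))/375517 - 94610/(-49293) = (354 - √(-8 + 21904 + 740 - 3525 - 104340))*(1/375517) - 94610*(-1/49293) = (354 - √(-85229))*(1/375517) + 94610/49293 = (354 - I*√85229)*(1/375517) + 94610/49293 = (354/375517 - I*√85229/375517) + 94610/49293 = 35545113092/18510359481 - I*√85229/375517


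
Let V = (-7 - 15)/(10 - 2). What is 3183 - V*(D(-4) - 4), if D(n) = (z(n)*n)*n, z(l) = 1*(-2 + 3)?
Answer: 3216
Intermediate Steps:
V = -11/4 (V = -22/8 = -22*1/8 = -11/4 ≈ -2.7500)
z(l) = 1 (z(l) = 1*1 = 1)
D(n) = n**2 (D(n) = (1*n)*n = n*n = n**2)
3183 - V*(D(-4) - 4) = 3183 - (-11)*((-4)**2 - 4)/4 = 3183 - (-11)*(16 - 4)/4 = 3183 - (-11)*12/4 = 3183 - 1*(-33) = 3183 + 33 = 3216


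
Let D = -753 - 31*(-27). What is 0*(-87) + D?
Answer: 84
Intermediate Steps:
D = 84 (D = -753 - 1*(-837) = -753 + 837 = 84)
0*(-87) + D = 0*(-87) + 84 = 0 + 84 = 84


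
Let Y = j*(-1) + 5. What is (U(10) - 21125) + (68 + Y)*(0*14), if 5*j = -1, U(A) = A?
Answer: -21115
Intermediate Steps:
j = -⅕ (j = (⅕)*(-1) = -⅕ ≈ -0.20000)
Y = 26/5 (Y = -⅕*(-1) + 5 = ⅕ + 5 = 26/5 ≈ 5.2000)
(U(10) - 21125) + (68 + Y)*(0*14) = (10 - 21125) + (68 + 26/5)*(0*14) = -21115 + (366/5)*0 = -21115 + 0 = -21115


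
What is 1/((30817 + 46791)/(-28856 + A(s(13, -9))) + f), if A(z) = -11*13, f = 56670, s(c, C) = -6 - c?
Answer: 28999/1643295722 ≈ 1.7647e-5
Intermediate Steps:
A(z) = -143
1/((30817 + 46791)/(-28856 + A(s(13, -9))) + f) = 1/((30817 + 46791)/(-28856 - 143) + 56670) = 1/(77608/(-28999) + 56670) = 1/(77608*(-1/28999) + 56670) = 1/(-77608/28999 + 56670) = 1/(1643295722/28999) = 28999/1643295722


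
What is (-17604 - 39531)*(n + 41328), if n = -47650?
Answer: 361207470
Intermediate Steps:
(-17604 - 39531)*(n + 41328) = (-17604 - 39531)*(-47650 + 41328) = -57135*(-6322) = 361207470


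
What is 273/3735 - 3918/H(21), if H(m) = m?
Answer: -1625333/8715 ≈ -186.50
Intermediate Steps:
273/3735 - 3918/H(21) = 273/3735 - 3918/21 = 273*(1/3735) - 3918*1/21 = 91/1245 - 1306/7 = -1625333/8715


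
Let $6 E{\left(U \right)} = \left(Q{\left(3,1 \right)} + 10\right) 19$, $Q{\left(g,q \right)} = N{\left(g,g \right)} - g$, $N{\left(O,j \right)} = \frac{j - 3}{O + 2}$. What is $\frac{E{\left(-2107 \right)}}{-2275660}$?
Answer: $- \frac{133}{13653960} \approx -9.7408 \cdot 10^{-6}$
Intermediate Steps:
$N{\left(O,j \right)} = \frac{-3 + j}{2 + O}$
$Q{\left(g,q \right)} = - g + \frac{-3 + g}{2 + g}$ ($Q{\left(g,q \right)} = \frac{-3 + g}{2 + g} - g = - g + \frac{-3 + g}{2 + g}$)
$E{\left(U \right)} = \frac{133}{6}$ ($E{\left(U \right)} = \frac{\left(\frac{-3 + 3 - 3 \left(2 + 3\right)}{2 + 3} + 10\right) 19}{6} = \frac{\left(\frac{-3 + 3 - 3 \cdot 5}{5} + 10\right) 19}{6} = \frac{\left(\frac{-3 + 3 - 15}{5} + 10\right) 19}{6} = \frac{\left(\frac{1}{5} \left(-15\right) + 10\right) 19}{6} = \frac{\left(-3 + 10\right) 19}{6} = \frac{7 \cdot 19}{6} = \frac{1}{6} \cdot 133 = \frac{133}{6}$)
$\frac{E{\left(-2107 \right)}}{-2275660} = \frac{133}{6 \left(-2275660\right)} = \frac{133}{6} \left(- \frac{1}{2275660}\right) = - \frac{133}{13653960}$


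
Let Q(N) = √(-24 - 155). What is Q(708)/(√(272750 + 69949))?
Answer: I*√61343121/342699 ≈ 0.022854*I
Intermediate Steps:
Q(N) = I*√179 (Q(N) = √(-179) = I*√179)
Q(708)/(√(272750 + 69949)) = (I*√179)/(√(272750 + 69949)) = (I*√179)/(√342699) = (I*√179)*(√342699/342699) = I*√61343121/342699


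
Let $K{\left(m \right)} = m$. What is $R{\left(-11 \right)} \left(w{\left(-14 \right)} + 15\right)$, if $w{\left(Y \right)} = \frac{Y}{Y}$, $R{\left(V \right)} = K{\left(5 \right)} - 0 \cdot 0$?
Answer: $80$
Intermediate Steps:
$R{\left(V \right)} = 5$ ($R{\left(V \right)} = 5 - 0 \cdot 0 = 5 - 0 = 5 + 0 = 5$)
$w{\left(Y \right)} = 1$
$R{\left(-11 \right)} \left(w{\left(-14 \right)} + 15\right) = 5 \left(1 + 15\right) = 5 \cdot 16 = 80$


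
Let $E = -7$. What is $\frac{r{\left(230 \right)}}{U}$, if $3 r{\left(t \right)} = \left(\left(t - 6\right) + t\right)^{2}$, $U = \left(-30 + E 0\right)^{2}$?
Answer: $\frac{51529}{675} \approx 76.339$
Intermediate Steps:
$U = 900$ ($U = \left(-30 - 0\right)^{2} = \left(-30 + 0\right)^{2} = \left(-30\right)^{2} = 900$)
$r{\left(t \right)} = \frac{\left(-6 + 2 t\right)^{2}}{3}$ ($r{\left(t \right)} = \frac{\left(\left(t - 6\right) + t\right)^{2}}{3} = \frac{\left(\left(-6 + t\right) + t\right)^{2}}{3} = \frac{\left(-6 + 2 t\right)^{2}}{3}$)
$\frac{r{\left(230 \right)}}{U} = \frac{\frac{4}{3} \left(-3 + 230\right)^{2}}{900} = \frac{4 \cdot 227^{2}}{3} \cdot \frac{1}{900} = \frac{4}{3} \cdot 51529 \cdot \frac{1}{900} = \frac{206116}{3} \cdot \frac{1}{900} = \frac{51529}{675}$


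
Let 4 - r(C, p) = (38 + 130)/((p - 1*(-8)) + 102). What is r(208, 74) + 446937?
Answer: 10279622/23 ≈ 4.4694e+5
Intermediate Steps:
r(C, p) = 4 - 168/(110 + p) (r(C, p) = 4 - (38 + 130)/((p - 1*(-8)) + 102) = 4 - 168/((p + 8) + 102) = 4 - 168/((8 + p) + 102) = 4 - 168/(110 + p))
r(208, 74) + 446937 = 4*(68 + 74)/(110 + 74) + 446937 = 4*142/184 + 446937 = 4*(1/184)*142 + 446937 = 71/23 + 446937 = 10279622/23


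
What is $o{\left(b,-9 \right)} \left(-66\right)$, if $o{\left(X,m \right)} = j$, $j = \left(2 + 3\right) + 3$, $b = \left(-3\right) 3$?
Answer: $-528$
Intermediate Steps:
$b = -9$
$j = 8$ ($j = 5 + 3 = 8$)
$o{\left(X,m \right)} = 8$
$o{\left(b,-9 \right)} \left(-66\right) = 8 \left(-66\right) = -528$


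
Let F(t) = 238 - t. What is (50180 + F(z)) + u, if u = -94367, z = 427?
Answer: -44376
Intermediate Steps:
(50180 + F(z)) + u = (50180 + (238 - 1*427)) - 94367 = (50180 + (238 - 427)) - 94367 = (50180 - 189) - 94367 = 49991 - 94367 = -44376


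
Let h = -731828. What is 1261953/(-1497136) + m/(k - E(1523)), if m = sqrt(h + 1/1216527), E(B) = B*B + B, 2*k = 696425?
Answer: -1261953/1497136 - 2*I*sqrt(1083060024018434085)/4800025036833 ≈ -0.84291 - 0.00043362*I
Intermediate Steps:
k = 696425/2 (k = (1/2)*696425 = 696425/2 ≈ 3.4821e+5)
E(B) = B + B**2 (E(B) = B**2 + B = B + B**2)
m = I*sqrt(1083060024018434085)/1216527 (m = sqrt(-731828 + 1/1216527) = sqrt(-890288521355/1216527) = I*sqrt(1083060024018434085)/1216527 ≈ 855.47*I)
1261953/(-1497136) + m/(k - E(1523)) = 1261953/(-1497136) + (I*sqrt(1083060024018434085)/1216527)/(696425/2 - 1523*(1 + 1523)) = 1261953*(-1/1497136) + (I*sqrt(1083060024018434085)/1216527)/(696425/2 - 1523*1524) = -1261953/1497136 + (I*sqrt(1083060024018434085)/1216527)/(696425/2 - 1*2321052) = -1261953/1497136 + (I*sqrt(1083060024018434085)/1216527)/(696425/2 - 2321052) = -1261953/1497136 + (I*sqrt(1083060024018434085)/1216527)/(-3945679/2) = -1261953/1497136 + (I*sqrt(1083060024018434085)/1216527)*(-2/3945679) = -1261953/1497136 - 2*I*sqrt(1083060024018434085)/4800025036833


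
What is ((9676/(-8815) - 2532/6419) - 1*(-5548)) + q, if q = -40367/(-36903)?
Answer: 282535344308543/50929276755 ≈ 5547.6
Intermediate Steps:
q = 40367/36903 (q = -40367*(-1/36903) = 40367/36903 ≈ 1.0939)
((9676/(-8815) - 2532/6419) - 1*(-5548)) + q = ((9676/(-8815) - 2532/6419) - 1*(-5548)) + 40367/36903 = ((9676*(-1/8815) - 2532*1/6419) + 5548) + 40367/36903 = ((-236/215 - 2532/6419) + 5548) + 40367/36903 = (-2059264/1380085 + 5548) + 40367/36903 = 7654652316/1380085 + 40367/36903 = 282535344308543/50929276755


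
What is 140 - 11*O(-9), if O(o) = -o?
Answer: 41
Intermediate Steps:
140 - 11*O(-9) = 140 - (-11)*(-9) = 140 - 11*9 = 140 - 99 = 41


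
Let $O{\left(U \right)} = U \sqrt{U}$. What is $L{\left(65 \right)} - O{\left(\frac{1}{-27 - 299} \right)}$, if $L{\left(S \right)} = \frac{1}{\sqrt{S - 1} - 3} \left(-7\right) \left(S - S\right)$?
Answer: $\frac{i \sqrt{326}}{106276} \approx 0.00016989 i$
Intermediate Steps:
$L{\left(S \right)} = 0$ ($L{\left(S \right)} = \frac{1}{\sqrt{-1 + S} - 3} \left(-7\right) 0 = \frac{1}{-3 + \sqrt{-1 + S}} \left(-7\right) 0 = - \frac{7}{-3 + \sqrt{-1 + S}} 0 = 0$)
$O{\left(U \right)} = U^{\frac{3}{2}}$
$L{\left(65 \right)} - O{\left(\frac{1}{-27 - 299} \right)} = 0 - \left(\frac{1}{-27 - 299}\right)^{\frac{3}{2}} = 0 - \left(\frac{1}{-326}\right)^{\frac{3}{2}} = 0 - \left(- \frac{1}{326}\right)^{\frac{3}{2}} = 0 - - \frac{i \sqrt{326}}{106276} = 0 + \frac{i \sqrt{326}}{106276} = \frac{i \sqrt{326}}{106276}$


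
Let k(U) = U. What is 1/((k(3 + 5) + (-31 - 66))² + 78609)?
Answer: 1/86530 ≈ 1.1557e-5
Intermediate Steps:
1/((k(3 + 5) + (-31 - 66))² + 78609) = 1/(((3 + 5) + (-31 - 66))² + 78609) = 1/((8 - 97)² + 78609) = 1/((-89)² + 78609) = 1/(7921 + 78609) = 1/86530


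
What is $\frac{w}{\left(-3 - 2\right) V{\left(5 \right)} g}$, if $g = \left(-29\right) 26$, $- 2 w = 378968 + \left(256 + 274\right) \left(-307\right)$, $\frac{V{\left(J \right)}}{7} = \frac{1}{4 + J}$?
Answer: $- \frac{139023}{3770} \approx -36.876$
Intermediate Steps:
$V{\left(J \right)} = \frac{7}{4 + J}$
$w = -108129$ ($w = - \frac{378968 + \left(256 + 274\right) \left(-307\right)}{2} = - \frac{378968 + 530 \left(-307\right)}{2} = - \frac{378968 - 162710}{2} = \left(- \frac{1}{2}\right) 216258 = -108129$)
$g = -754$
$\frac{w}{\left(-3 - 2\right) V{\left(5 \right)} g} = - \frac{108129}{\left(-3 - 2\right) \frac{7}{4 + 5} \left(-754\right)} = - \frac{108129}{- 5 \cdot \frac{7}{9} \left(-754\right)} = - \frac{108129}{- 5 \cdot 7 \cdot \frac{1}{9} \left(-754\right)} = - \frac{108129}{\left(-5\right) \frac{7}{9} \left(-754\right)} = - \frac{108129}{\left(- \frac{35}{9}\right) \left(-754\right)} = - \frac{108129}{\frac{26390}{9}} = \left(-108129\right) \frac{9}{26390} = - \frac{139023}{3770}$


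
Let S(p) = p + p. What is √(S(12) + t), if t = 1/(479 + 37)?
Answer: √1597665/258 ≈ 4.8992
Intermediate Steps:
S(p) = 2*p
t = 1/516 ≈ 0.0019380
√(S(12) + t) = √(2*12 + 1/516) = √(24 + 1/516) = √(12385/516) = √1597665/258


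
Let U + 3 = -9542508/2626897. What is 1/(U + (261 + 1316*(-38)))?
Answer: -2626897/130697668258 ≈ -2.0099e-5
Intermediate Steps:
U = -17423199/2626897 (U = -3 - 9542508/2626897 = -17423199/2626897 ≈ -6.6326)
1/(U + (261 + 1316*(-38))) = 1/(-17423199/2626897 + (261 + 1316*(-38))) = 1/(-17423199/2626897 + (261 - 50008)) = 1/(-17423199/2626897 - 49747) = 1/(-130697668258/2626897) = -2626897/130697668258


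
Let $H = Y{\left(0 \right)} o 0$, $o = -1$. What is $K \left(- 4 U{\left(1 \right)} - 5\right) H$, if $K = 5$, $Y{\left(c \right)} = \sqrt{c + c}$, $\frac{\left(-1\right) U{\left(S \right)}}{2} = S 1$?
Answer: $0$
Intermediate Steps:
$U{\left(S \right)} = - 2 S$ ($U{\left(S \right)} = - 2 S 1 = - 2 S$)
$Y{\left(c \right)} = \sqrt{2} \sqrt{c}$ ($Y{\left(c \right)} = \sqrt{2 c} = \sqrt{2} \sqrt{c}$)
$H = 0$ ($H = \sqrt{2} \sqrt{0} \left(-1\right) 0 = \sqrt{2} \cdot 0 \left(-1\right) 0 = 0 \left(-1\right) 0 = 0 \cdot 0 = 0$)
$K \left(- 4 U{\left(1 \right)} - 5\right) H = 5 \left(- 4 \left(\left(-2\right) 1\right) - 5\right) 0 = 5 \left(\left(-4\right) \left(-2\right) - 5\right) 0 = 5 \left(8 - 5\right) 0 = 5 \cdot 3 \cdot 0 = 5 \cdot 0 = 0$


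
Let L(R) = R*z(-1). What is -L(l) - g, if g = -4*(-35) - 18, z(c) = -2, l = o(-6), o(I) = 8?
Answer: -106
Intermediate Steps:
l = 8
g = 122 (g = 140 - 18 = 122)
L(R) = -2*R (L(R) = R*(-2) = -2*R)
-L(l) - g = -(-2)*8 - 1*122 = -1*(-16) - 122 = 16 - 122 = -106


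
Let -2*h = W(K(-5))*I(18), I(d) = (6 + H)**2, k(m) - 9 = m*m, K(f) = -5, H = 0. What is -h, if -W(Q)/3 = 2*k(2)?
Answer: -1404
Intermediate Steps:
k(m) = 9 + m**2 (k(m) = 9 + m*m = 9 + m**2)
I(d) = 36 (I(d) = (6 + 0)**2 = 6**2 = 36)
W(Q) = -78 (W(Q) = -6*(9 + 2**2) = -6*(9 + 4) = -6*13 = -3*26 = -78)
h = 1404 (h = -(-39)*36 = -1/2*(-2808) = 1404)
-h = -1*1404 = -1404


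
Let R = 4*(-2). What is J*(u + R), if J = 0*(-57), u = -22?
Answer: 0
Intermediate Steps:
R = -8
J = 0
J*(u + R) = 0*(-22 - 8) = 0*(-30) = 0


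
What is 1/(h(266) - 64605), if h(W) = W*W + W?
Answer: 1/6417 ≈ 0.00015584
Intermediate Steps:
h(W) = W + W² (h(W) = W² + W = W + W²)
1/(h(266) - 64605) = 1/(266*(1 + 266) - 64605) = 1/(266*267 - 64605) = 1/(71022 - 64605) = 1/6417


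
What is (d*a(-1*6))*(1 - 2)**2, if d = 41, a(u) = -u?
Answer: 246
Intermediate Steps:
(d*a(-1*6))*(1 - 2)**2 = (41*(-(-1)*6))*(1 - 2)**2 = (41*(-1*(-6)))*(-1)**2 = (41*6)*1 = 246*1 = 246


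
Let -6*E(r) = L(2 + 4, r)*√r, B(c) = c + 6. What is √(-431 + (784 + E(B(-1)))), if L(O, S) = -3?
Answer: √(1412 + 2*√5)/2 ≈ 18.818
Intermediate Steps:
B(c) = 6 + c
E(r) = √r/2 (E(r) = -(-1)*√r/2 = √r/2)
√(-431 + (784 + E(B(-1)))) = √(-431 + (784 + √(6 - 1)/2)) = √(-431 + (784 + √5/2)) = √(353 + √5/2)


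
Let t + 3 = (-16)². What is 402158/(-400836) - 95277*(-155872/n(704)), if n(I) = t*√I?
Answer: -201079/200418 + 1856377068*√11/2783 ≈ 2.2123e+6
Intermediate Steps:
t = 253 (t = -3 + (-16)² = -3 + 256 = 253)
n(I) = 253*√I
402158/(-400836) - 95277*(-155872/n(704)) = 402158/(-400836) - 95277*(-19484*√11/2783) = 402158*(-1/400836) - 95277*(-19484*√11/2783) = -201079/200418 - 95277*(-19484*√11/2783) = -201079/200418 - (-1856377068)*√11/2783 = -201079/200418 + 1856377068*√11/2783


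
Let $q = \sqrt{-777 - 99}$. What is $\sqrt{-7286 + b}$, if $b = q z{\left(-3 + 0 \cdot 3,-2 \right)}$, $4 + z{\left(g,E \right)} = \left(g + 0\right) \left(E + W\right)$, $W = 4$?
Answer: $\sqrt{-7286 - 20 i \sqrt{219}} \approx 1.733 - 85.376 i$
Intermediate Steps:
$q = 2 i \sqrt{219}$ ($q = \sqrt{-876} = 2 i \sqrt{219} \approx 29.597 i$)
$z{\left(g,E \right)} = -4 + g \left(4 + E\right)$ ($z{\left(g,E \right)} = -4 + \left(g + 0\right) \left(E + 4\right) = -4 + g \left(4 + E\right)$)
$b = - 20 i \sqrt{219}$ ($b = 2 i \sqrt{219} \left(-4 + 4 \left(-3 + 0 \cdot 3\right) - 2 \left(-3 + 0 \cdot 3\right)\right) = 2 i \sqrt{219} \left(-4 + 4 \left(-3 + 0\right) - 2 \left(-3 + 0\right)\right) = 2 i \sqrt{219} \left(-4 + 4 \left(-3\right) - -6\right) = 2 i \sqrt{219} \left(-4 - 12 + 6\right) = 2 i \sqrt{219} \left(-10\right) = - 20 i \sqrt{219} \approx - 295.97 i$)
$\sqrt{-7286 + b} = \sqrt{-7286 - 20 i \sqrt{219}}$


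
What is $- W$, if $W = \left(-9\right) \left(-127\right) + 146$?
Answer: $-1289$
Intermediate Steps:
$W = 1289$ ($W = 1143 + 146 = 1289$)
$- W = \left(-1\right) 1289 = -1289$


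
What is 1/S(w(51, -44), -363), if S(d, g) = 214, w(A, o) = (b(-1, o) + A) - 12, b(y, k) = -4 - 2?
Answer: 1/214 ≈ 0.0046729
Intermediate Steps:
b(y, k) = -6
w(A, o) = -18 + A (w(A, o) = (-6 + A) - 12 = -18 + A)
1/S(w(51, -44), -363) = 1/214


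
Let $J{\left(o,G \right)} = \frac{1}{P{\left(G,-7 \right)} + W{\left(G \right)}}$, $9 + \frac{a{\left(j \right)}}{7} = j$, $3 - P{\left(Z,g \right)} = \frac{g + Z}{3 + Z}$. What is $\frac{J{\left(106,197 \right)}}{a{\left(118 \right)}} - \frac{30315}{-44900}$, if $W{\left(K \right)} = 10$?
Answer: $\frac{1115062229}{1651269340} \approx 0.67528$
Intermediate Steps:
$P{\left(Z,g \right)} = 3 - \frac{Z + g}{3 + Z}$ ($P{\left(Z,g \right)} = 3 - \frac{g + Z}{3 + Z} = 3 - \frac{Z + g}{3 + Z}$)
$a{\left(j \right)} = -63 + 7 j$
$J{\left(o,G \right)} = \frac{1}{10 + \frac{16 + 2 G}{3 + G}}$ ($J{\left(o,G \right)} = \frac{1}{\frac{9 - -7 + 2 G}{3 + G} + 10} = \frac{1}{\frac{9 + 7 + 2 G}{3 + G} + 10} = \frac{1}{\frac{16 + 2 G}{3 + G} + 10} = \frac{1}{10 + \frac{16 + 2 G}{3 + G}}$)
$\frac{J{\left(106,197 \right)}}{a{\left(118 \right)}} - \frac{30315}{-44900} = \frac{\frac{1}{2} \frac{1}{23 + 6 \cdot 197} \left(3 + 197\right)}{-63 + 7 \cdot 118} - \frac{30315}{-44900} = \frac{\frac{1}{2} \frac{1}{23 + 1182} \cdot 200}{-63 + 826} - - \frac{6063}{8980} = \frac{\frac{1}{2} \cdot \frac{1}{1205} \cdot 200}{763} + \frac{6063}{8980} = \frac{1}{2} \cdot \frac{1}{1205} \cdot 200 \cdot \frac{1}{763} + \frac{6063}{8980} = \frac{20}{241} \cdot \frac{1}{763} + \frac{6063}{8980} = \frac{20}{183883} + \frac{6063}{8980} = \frac{1115062229}{1651269340}$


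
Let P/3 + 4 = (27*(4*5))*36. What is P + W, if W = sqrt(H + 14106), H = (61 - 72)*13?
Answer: 58308 + sqrt(13963) ≈ 58426.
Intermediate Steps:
H = -143 (H = -11*13 = -143)
P = 58308 (P = -12 + 3*((27*(4*5))*36) = -12 + 3*((27*20)*36) = -12 + 3*(540*36) = -12 + 3*19440 = -12 + 58320 = 58308)
W = sqrt(13963) (W = sqrt(-143 + 14106) = sqrt(13963) ≈ 118.17)
P + W = 58308 + sqrt(13963)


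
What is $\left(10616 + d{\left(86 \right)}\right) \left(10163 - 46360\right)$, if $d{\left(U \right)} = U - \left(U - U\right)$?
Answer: $-387380294$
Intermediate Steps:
$d{\left(U \right)} = U$ ($d{\left(U \right)} = U - 0 = U + 0 = U$)
$\left(10616 + d{\left(86 \right)}\right) \left(10163 - 46360\right) = \left(10616 + 86\right) \left(10163 - 46360\right) = 10702 \left(-36197\right) = -387380294$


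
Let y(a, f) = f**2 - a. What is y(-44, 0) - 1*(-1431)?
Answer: 1475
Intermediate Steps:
y(-44, 0) - 1*(-1431) = (0**2 - 1*(-44)) - 1*(-1431) = (0 + 44) + 1431 = 44 + 1431 = 1475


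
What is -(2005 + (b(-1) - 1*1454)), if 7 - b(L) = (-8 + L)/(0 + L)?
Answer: -549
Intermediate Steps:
b(L) = 7 - (-8 + L)/L (b(L) = 7 - (-8 + L)/(0 + L) = 7 - (-8 + L)/L)
-(2005 + (b(-1) - 1*1454)) = -(2005 + ((6 + 8/(-1)) - 1*1454)) = -(2005 + ((6 + 8*(-1)) - 1454)) = -(2005 + ((6 - 8) - 1454)) = -(2005 + (-2 - 1454)) = -(2005 - 1456) = -1*549 = -549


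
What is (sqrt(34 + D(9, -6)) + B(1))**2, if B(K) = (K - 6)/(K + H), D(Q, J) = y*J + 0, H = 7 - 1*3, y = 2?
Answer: (-1 + sqrt(22))**2 ≈ 13.619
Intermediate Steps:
H = 4 (H = 7 - 3 = 4)
D(Q, J) = 2*J (D(Q, J) = 2*J + 0 = 2*J)
B(K) = (-6 + K)/(4 + K) (B(K) = (K - 6)/(K + 4) = (-6 + K)/(4 + K))
(sqrt(34 + D(9, -6)) + B(1))**2 = (sqrt(34 + 2*(-6)) + (-6 + 1)/(4 + 1))**2 = (sqrt(34 - 12) - 5/5)**2 = (sqrt(22) + (1/5)*(-5))**2 = (sqrt(22) - 1)**2 = (-1 + sqrt(22))**2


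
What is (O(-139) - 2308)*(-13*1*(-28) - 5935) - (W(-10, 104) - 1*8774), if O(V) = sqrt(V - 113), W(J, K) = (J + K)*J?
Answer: 12867582 - 33426*I*sqrt(7) ≈ 1.2868e+7 - 88437.0*I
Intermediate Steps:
W(J, K) = J*(J + K)
O(V) = sqrt(-113 + V)
(O(-139) - 2308)*(-13*1*(-28) - 5935) - (W(-10, 104) - 1*8774) = (sqrt(-113 - 139) - 2308)*(-13*1*(-28) - 5935) - (-10*(-10 + 104) - 1*8774) = (sqrt(-252) - 2308)*(-13*(-28) - 5935) - (-10*94 - 8774) = (6*I*sqrt(7) - 2308)*(364 - 5935) - (-940 - 8774) = (-2308 + 6*I*sqrt(7))*(-5571) - 1*(-9714) = (12857868 - 33426*I*sqrt(7)) + 9714 = 12867582 - 33426*I*sqrt(7)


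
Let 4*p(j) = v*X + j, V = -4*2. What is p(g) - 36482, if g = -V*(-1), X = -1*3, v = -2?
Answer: -72965/2 ≈ -36483.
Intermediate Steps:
X = -3 ≈ -3.0000
V = -8
g = -8 (g = -1*(-8)*(-1) = 8*(-1) = -8)
p(j) = 3/2 + j/4 (p(j) = (-2*(-3) + j)/4 = (6 + j)/4 = 3/2 + j/4)
p(g) - 36482 = (3/2 + (¼)*(-8)) - 36482 = (3/2 - 2) - 36482 = -½ - 36482 = -72965/2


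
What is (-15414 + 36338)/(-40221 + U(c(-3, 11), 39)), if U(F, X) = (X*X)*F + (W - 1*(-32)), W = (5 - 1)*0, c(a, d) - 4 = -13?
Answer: -10462/26939 ≈ -0.38836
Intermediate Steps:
c(a, d) = -9 (c(a, d) = 4 - 13 = -9)
W = 0 (W = 4*0 = 0)
U(F, X) = 32 + F*X² (U(F, X) = (X*X)*F + (0 - 1*(-32)) = X²*F + (0 + 32) = F*X² + 32 = 32 + F*X²)
(-15414 + 36338)/(-40221 + U(c(-3, 11), 39)) = (-15414 + 36338)/(-40221 + (32 - 9*39²)) = 20924/(-40221 + (32 - 9*1521)) = 20924/(-40221 + (32 - 13689)) = 20924/(-40221 - 13657) = 20924/(-53878) = 20924*(-1/53878) = -10462/26939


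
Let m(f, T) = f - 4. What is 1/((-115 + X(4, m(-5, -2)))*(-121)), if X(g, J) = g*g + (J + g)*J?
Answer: 1/6534 ≈ 0.00015305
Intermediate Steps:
m(f, T) = -4 + f
X(g, J) = g² + J*(J + g)
1/((-115 + X(4, m(-5, -2)))*(-121)) = 1/((-115 + ((-4 - 5)² + 4² + (-4 - 5)*4))*(-121)) = 1/((-115 + ((-9)² + 16 - 9*4))*(-121)) = 1/((-115 + (81 + 16 - 36))*(-121)) = 1/((-115 + 61)*(-121)) = 1/(-54*(-121)) = 1/6534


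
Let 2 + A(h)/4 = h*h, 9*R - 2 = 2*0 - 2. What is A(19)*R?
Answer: 0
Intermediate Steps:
R = 0 (R = 2/9 + (2*0 - 2)/9 = 2/9 + (0 - 2)/9 = 2/9 + (⅑)*(-2) = 2/9 - 2/9 = 0)
A(h) = -8 + 4*h² (A(h) = -8 + 4*(h*h) = -8 + 4*h²)
A(19)*R = (-8 + 4*19²)*0 = (-8 + 4*361)*0 = (-8 + 1444)*0 = 1436*0 = 0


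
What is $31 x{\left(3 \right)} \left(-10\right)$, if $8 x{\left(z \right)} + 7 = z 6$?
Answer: $- \frac{1705}{4} \approx -426.25$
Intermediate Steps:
$x{\left(z \right)} = - \frac{7}{8} + \frac{3 z}{4}$ ($x{\left(z \right)} = - \frac{7}{8} + \frac{z 6}{8} = - \frac{7}{8} + \frac{6 z}{8} = - \frac{7}{8} + \frac{3 z}{4}$)
$31 x{\left(3 \right)} \left(-10\right) = 31 \left(- \frac{7}{8} + \frac{3}{4} \cdot 3\right) \left(-10\right) = 31 \left(- \frac{7}{8} + \frac{9}{4}\right) \left(-10\right) = 31 \cdot \frac{11}{8} \left(-10\right) = \frac{341}{8} \left(-10\right) = - \frac{1705}{4}$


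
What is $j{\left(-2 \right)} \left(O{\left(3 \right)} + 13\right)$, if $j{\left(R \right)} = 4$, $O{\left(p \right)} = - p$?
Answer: $40$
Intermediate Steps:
$j{\left(-2 \right)} \left(O{\left(3 \right)} + 13\right) = 4 \left(\left(-1\right) 3 + 13\right) = 4 \left(-3 + 13\right) = 4 \cdot 10 = 40$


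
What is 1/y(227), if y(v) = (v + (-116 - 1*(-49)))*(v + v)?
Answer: 1/72640 ≈ 1.3767e-5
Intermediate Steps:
y(v) = 2*v*(-67 + v) (y(v) = (v + (-116 + 49))*(2*v) = (v - 67)*(2*v) = (-67 + v)*(2*v) = 2*v*(-67 + v))
1/y(227) = 1/(2*227*(-67 + 227)) = 1/(2*227*160) = 1/72640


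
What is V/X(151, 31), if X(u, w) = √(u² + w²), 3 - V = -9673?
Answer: 4838*√2/109 ≈ 62.770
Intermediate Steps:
V = 9676 (V = 3 - 1*(-9673) = 3 + 9673 = 9676)
V/X(151, 31) = 9676/(√(151² + 31²)) = 9676/(√(22801 + 961)) = 9676/(√23762) = 9676/((109*√2)) = 9676*(√2/218) = 4838*√2/109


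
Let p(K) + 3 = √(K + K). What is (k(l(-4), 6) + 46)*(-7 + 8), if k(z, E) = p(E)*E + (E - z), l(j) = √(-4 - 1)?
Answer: 34 + 12*√3 - I*√5 ≈ 54.785 - 2.2361*I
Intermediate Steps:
l(j) = I*√5 (l(j) = √(-5) = I*√5)
p(K) = -3 + √2*√K (p(K) = -3 + √(K + K) = -3 + √(2*K) = -3 + √2*√K)
k(z, E) = E - z + E*(-3 + √2*√E) (k(z, E) = (-3 + √2*√E)*E + (E - z) = E*(-3 + √2*√E) + (E - z) = E - z + E*(-3 + √2*√E))
(k(l(-4), 6) + 46)*(-7 + 8) = ((-I*√5 - 2*6 + √2*6^(3/2)) + 46)*(-7 + 8) = ((-I*√5 - 12 + √2*(6*√6)) + 46)*1 = ((-I*√5 - 12 + 12*√3) + 46)*1 = ((-12 + 12*√3 - I*√5) + 46)*1 = (34 + 12*√3 - I*√5)*1 = 34 + 12*√3 - I*√5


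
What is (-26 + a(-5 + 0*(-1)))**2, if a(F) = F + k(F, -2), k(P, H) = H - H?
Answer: 961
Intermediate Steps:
k(P, H) = 0
a(F) = F (a(F) = F + 0 = F)
(-26 + a(-5 + 0*(-1)))**2 = (-26 + (-5 + 0*(-1)))**2 = (-26 + (-5 + 0))**2 = (-26 - 5)**2 = (-31)**2 = 961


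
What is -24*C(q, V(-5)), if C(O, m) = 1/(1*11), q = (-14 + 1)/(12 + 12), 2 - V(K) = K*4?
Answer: -24/11 ≈ -2.1818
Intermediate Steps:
V(K) = 2 - 4*K (V(K) = 2 - K*4 = 2 - 4*K)
q = -13/24 ≈ -0.54167
C(O, m) = 1/11
-24*C(q, V(-5)) = -24*1/11 = -24/11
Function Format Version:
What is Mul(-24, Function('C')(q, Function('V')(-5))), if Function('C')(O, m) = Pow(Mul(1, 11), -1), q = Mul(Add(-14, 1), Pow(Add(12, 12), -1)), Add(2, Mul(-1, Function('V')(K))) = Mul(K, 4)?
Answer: Rational(-24, 11) ≈ -2.1818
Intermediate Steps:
Function('V')(K) = Add(2, Mul(-4, K)) (Function('V')(K) = Add(2, Mul(-1, Mul(K, 4))) = Add(2, Mul(-1, Mul(4, K))) = Add(2, Mul(-4, K)))
q = Rational(-13, 24) (q = Mul(-13, Pow(24, -1)) = Mul(-13, Rational(1, 24)) = Rational(-13, 24) ≈ -0.54167)
Function('C')(O, m) = Rational(1, 11) (Function('C')(O, m) = Pow(11, -1) = Rational(1, 11))
Mul(-24, Function('C')(q, Function('V')(-5))) = Mul(-24, Rational(1, 11)) = Rational(-24, 11)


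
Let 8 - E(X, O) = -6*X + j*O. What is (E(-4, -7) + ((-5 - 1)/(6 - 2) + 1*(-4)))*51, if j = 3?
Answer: -51/2 ≈ -25.500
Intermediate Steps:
E(X, O) = 8 - 3*O + 6*X (E(X, O) = 8 - (-6*X + 3*O) = 8 + (-3*O + 6*X) = 8 - 3*O + 6*X)
(E(-4, -7) + ((-5 - 1)/(6 - 2) + 1*(-4)))*51 = ((8 - 3*(-7) + 6*(-4)) + ((-5 - 1)/(6 - 2) + 1*(-4)))*51 = ((8 + 21 - 24) + (-6/4 - 4))*51 = (5 + (-6*¼ - 4))*51 = (5 + (-3/2 - 4))*51 = (5 - 11/2)*51 = -½*51 = -51/2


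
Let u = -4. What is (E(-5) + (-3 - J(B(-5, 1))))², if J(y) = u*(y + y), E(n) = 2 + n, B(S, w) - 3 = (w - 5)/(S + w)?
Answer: 676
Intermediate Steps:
B(S, w) = 3 + (-5 + w)/(S + w) (B(S, w) = 3 + (w - 5)/(S + w) = 3 + (-5 + w)/(S + w))
J(y) = -8*y (J(y) = -4*(y + y) = -8*y)
(E(-5) + (-3 - J(B(-5, 1))))² = ((2 - 5) + (-3 - (-8)*(-5 + 3*(-5) + 4*1)/(-5 + 1)))² = (-3 + (-3 - (-8)*(-5 - 15 + 4)/(-4)))² = (-3 + (-3 - (-8)*(-¼*(-16))))² = (-3 + (-3 - (-8)*4))² = (-3 + (-3 - 1*(-32)))² = (-3 + (-3 + 32))² = (-3 + 29)² = 26² = 676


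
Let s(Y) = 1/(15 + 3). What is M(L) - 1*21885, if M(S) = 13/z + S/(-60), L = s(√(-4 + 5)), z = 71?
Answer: -1678127831/76680 ≈ -21885.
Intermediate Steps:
s(Y) = 1/18
L = 1/18 ≈ 0.055556
M(S) = 13/71 - S/60 (M(S) = 13/71 + S/(-60) = 13*(1/71) + S*(-1/60) = 13/71 - S/60)
M(L) - 1*21885 = (13/71 - 1/60*1/18) - 1*21885 = (13/71 - 1/1080) - 21885 = 13969/76680 - 21885 = -1678127831/76680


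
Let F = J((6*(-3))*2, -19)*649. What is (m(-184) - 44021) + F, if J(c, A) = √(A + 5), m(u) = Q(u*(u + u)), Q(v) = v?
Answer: 23691 + 649*I*√14 ≈ 23691.0 + 2428.3*I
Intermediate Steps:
m(u) = 2*u² (m(u) = u*(u + u) = u*(2*u) = 2*u²)
J(c, A) = √(5 + A)
F = 649*I*√14 (F = √(5 - 19)*649 = √(-14)*649 = (I*√14)*649 = 649*I*√14 ≈ 2428.3*I)
(m(-184) - 44021) + F = (2*(-184)² - 44021) + 649*I*√14 = (2*33856 - 44021) + 649*I*√14 = (67712 - 44021) + 649*I*√14 = 23691 + 649*I*√14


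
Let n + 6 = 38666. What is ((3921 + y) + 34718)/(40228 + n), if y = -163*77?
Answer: 1087/3287 ≈ 0.33070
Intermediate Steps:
n = 38660 (n = -6 + 38666 = 38660)
y = -12551
((3921 + y) + 34718)/(40228 + n) = ((3921 - 12551) + 34718)/(40228 + 38660) = (-8630 + 34718)/78888 = 26088*(1/78888) = 1087/3287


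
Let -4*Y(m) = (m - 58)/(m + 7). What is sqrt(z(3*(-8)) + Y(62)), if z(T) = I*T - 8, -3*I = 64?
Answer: 5*sqrt(95979)/69 ≈ 22.450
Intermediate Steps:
I = -64/3 (I = -1/3*64 = -64/3 ≈ -21.333)
Y(m) = -(-58 + m)/(4*(7 + m)) (Y(m) = -(m - 58)/(4*(m + 7)) = -(-58 + m)/(4*(7 + m)))
z(T) = -8 - 64*T/3 (z(T) = -64*T/3 - 8 = -8 - 64*T/3)
sqrt(z(3*(-8)) + Y(62)) = sqrt((-8 - 64*(-8)) + (58 - 1*62)/(4*(7 + 62))) = sqrt((-8 - 64/3*(-24)) + (1/4)*(58 - 62)/69) = sqrt((-8 + 512) + (1/4)*(1/69)*(-4)) = sqrt(504 - 1/69) = sqrt(34775/69) = 5*sqrt(95979)/69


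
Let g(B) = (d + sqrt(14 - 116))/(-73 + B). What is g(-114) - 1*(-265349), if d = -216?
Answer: 49620479/187 - I*sqrt(102)/187 ≈ 2.6535e+5 - 0.054008*I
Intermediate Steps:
g(B) = (-216 + I*sqrt(102))/(-73 + B) (g(B) = (-216 + sqrt(14 - 116))/(-73 + B) = (-216 + sqrt(-102))/(-73 + B) = (-216 + I*sqrt(102))/(-73 + B))
g(-114) - 1*(-265349) = (-216 + I*sqrt(102))/(-73 - 114) - 1*(-265349) = (-216 + I*sqrt(102))/(-187) + 265349 = -(-216 + I*sqrt(102))/187 + 265349 = (216/187 - I*sqrt(102)/187) + 265349 = 49620479/187 - I*sqrt(102)/187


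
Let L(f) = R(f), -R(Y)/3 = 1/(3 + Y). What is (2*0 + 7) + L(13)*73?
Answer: -107/16 ≈ -6.6875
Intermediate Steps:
R(Y) = -3/(3 + Y)
L(f) = -3/(3 + f)
(2*0 + 7) + L(13)*73 = (2*0 + 7) - 3/(3 + 13)*73 = (0 + 7) - 3/16*73 = 7 - 3*1/16*73 = 7 - 3/16*73 = 7 - 219/16 = -107/16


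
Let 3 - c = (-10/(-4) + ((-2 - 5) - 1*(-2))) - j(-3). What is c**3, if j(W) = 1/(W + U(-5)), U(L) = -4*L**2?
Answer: 1446731091/8741816 ≈ 165.50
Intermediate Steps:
j(W) = 1/(-100 + W) (j(W) = 1/(W - 4*(-5)**2) = 1/(W - 4*25) = 1/(W - 100) = 1/(-100 + W))
c = 1131/206 (c = 3 - ((-10/(-4) + ((-2 - 5) - 1*(-2))) - 1/(-100 - 3)) = 3 - ((-10*(-1/4) + (-7 + 2)) - 1/(-103)) = 3 - ((5/2 - 5) - 1*(-1/103)) = 3 - (-5/2 + 1/103) = 3 - 1*(-513/206) = 3 + 513/206 = 1131/206 ≈ 5.4903)
c**3 = (1131/206)**3 = 1446731091/8741816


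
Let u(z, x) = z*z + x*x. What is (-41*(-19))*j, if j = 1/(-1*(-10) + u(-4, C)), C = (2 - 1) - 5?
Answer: 779/42 ≈ 18.548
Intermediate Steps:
C = -4 (C = 1 - 5 = -4)
u(z, x) = x**2 + z**2 (u(z, x) = z**2 + x**2 = x**2 + z**2)
j = 1/42 (j = 1/(-1*(-10) + ((-4)**2 + (-4)**2)) = 1/(10 + (16 + 16)) = 1/(10 + 32) = 1/42 ≈ 0.023810)
(-41*(-19))*j = -41*(-19)*(1/42) = 779*(1/42) = 779/42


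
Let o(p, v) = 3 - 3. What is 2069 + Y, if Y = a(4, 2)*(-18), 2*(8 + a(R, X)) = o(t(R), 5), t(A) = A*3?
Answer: 2213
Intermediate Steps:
t(A) = 3*A
o(p, v) = 0
a(R, X) = -8 (a(R, X) = -8 + (½)*0 = -8 + 0 = -8)
Y = 144 (Y = -8*(-18) = 144)
2069 + Y = 2069 + 144 = 2213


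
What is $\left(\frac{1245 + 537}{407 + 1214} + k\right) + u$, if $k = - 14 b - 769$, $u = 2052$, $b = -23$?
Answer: $\frac{2603487}{1621} \approx 1606.1$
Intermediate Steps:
$k = -447$ ($k = \left(-14\right) \left(-23\right) - 769 = 322 - 769 = -447$)
$\left(\frac{1245 + 537}{407 + 1214} + k\right) + u = \left(\frac{1245 + 537}{407 + 1214} - 447\right) + 2052 = \left(\frac{1782}{1621} - 447\right) + 2052 = - \frac{722805}{1621} + 2052 = \frac{2603487}{1621}$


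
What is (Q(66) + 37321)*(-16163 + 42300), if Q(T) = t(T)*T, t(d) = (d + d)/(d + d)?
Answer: 977184019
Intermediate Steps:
t(d) = 1 (t(d) = (2*d)/((2*d)) = (2*d)*(1/(2*d)) = 1)
Q(T) = T (Q(T) = 1*T = T)
(Q(66) + 37321)*(-16163 + 42300) = (66 + 37321)*(-16163 + 42300) = 37387*26137 = 977184019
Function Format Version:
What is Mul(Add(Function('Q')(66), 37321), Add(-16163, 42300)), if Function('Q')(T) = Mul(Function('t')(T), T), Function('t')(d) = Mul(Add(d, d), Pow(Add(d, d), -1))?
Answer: 977184019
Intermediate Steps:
Function('t')(d) = 1 (Function('t')(d) = Mul(Mul(2, d), Pow(Mul(2, d), -1)) = Mul(Mul(2, d), Mul(Rational(1, 2), Pow(d, -1))) = 1)
Function('Q')(T) = T (Function('Q')(T) = Mul(1, T) = T)
Mul(Add(Function('Q')(66), 37321), Add(-16163, 42300)) = Mul(Add(66, 37321), Add(-16163, 42300)) = Mul(37387, 26137) = 977184019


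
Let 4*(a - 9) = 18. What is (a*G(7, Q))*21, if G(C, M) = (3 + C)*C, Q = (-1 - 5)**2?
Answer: 19845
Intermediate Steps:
a = 27/2 (a = 9 + (1/4)*18 = 9 + 9/2 = 27/2 ≈ 13.500)
Q = 36 (Q = (-6)**2 = 36)
G(C, M) = C*(3 + C)
(a*G(7, Q))*21 = (27*(7*(3 + 7))/2)*21 = (27*(7*10)/2)*21 = ((27/2)*70)*21 = 945*21 = 19845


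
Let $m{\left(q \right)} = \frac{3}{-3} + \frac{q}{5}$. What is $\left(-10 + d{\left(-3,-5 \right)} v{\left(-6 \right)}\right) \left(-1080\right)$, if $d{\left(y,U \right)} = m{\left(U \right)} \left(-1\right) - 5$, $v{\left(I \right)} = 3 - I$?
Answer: $39960$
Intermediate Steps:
$m{\left(q \right)} = -1 + \frac{q}{5}$ ($m{\left(q \right)} = 3 \left(- \frac{1}{3}\right) + q \frac{1}{5} = -1 + \frac{q}{5}$)
$d{\left(y,U \right)} = -4 - \frac{U}{5}$ ($d{\left(y,U \right)} = \left(-1 + \frac{U}{5}\right) \left(-1\right) - 5 = \left(1 - \frac{U}{5}\right) - 5 = -4 - \frac{U}{5}$)
$\left(-10 + d{\left(-3,-5 \right)} v{\left(-6 \right)}\right) \left(-1080\right) = \left(-10 + \left(-4 - -1\right) \left(3 - -6\right)\right) \left(-1080\right) = \left(-10 + \left(-4 + 1\right) \left(3 + 6\right)\right) \left(-1080\right) = \left(-10 - 27\right) \left(-1080\right) = \left(-37\right) \left(-1080\right) = 39960$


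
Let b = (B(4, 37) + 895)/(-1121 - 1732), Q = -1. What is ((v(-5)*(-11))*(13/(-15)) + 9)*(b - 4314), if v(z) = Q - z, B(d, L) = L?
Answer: -8702303218/42795 ≈ -2.0335e+5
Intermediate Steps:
v(z) = -1 - z
b = -932/2853 (b = (37 + 895)/(-1121 - 1732) = 932/(-2853) = 932*(-1/2853) = -932/2853 ≈ -0.32667)
((v(-5)*(-11))*(13/(-15)) + 9)*(b - 4314) = (((-1 - 1*(-5))*(-11))*(13/(-15)) + 9)*(-932/2853 - 4314) = (((-1 + 5)*(-11))*(13*(-1/15)) + 9)*(-12308774/2853) = ((4*(-11))*(-13/15) + 9)*(-12308774/2853) = (-44*(-13/15) + 9)*(-12308774/2853) = (572/15 + 9)*(-12308774/2853) = (707/15)*(-12308774/2853) = -8702303218/42795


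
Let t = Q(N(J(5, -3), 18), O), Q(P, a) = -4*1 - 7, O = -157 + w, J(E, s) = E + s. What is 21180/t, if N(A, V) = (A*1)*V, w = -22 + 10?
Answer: -21180/11 ≈ -1925.5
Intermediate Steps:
w = -12
N(A, V) = A*V
O = -169 (O = -157 - 12 = -169)
Q(P, a) = -11 (Q(P, a) = -4 - 7 = -11)
t = -11
21180/t = 21180/(-11) = 21180*(-1/11) = -21180/11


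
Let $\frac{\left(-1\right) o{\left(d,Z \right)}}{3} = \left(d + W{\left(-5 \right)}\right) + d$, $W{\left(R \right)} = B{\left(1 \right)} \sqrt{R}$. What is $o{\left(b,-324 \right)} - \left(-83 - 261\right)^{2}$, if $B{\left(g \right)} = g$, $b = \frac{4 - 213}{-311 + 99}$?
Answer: $- \frac{12544243}{106} - 3 i \sqrt{5} \approx -1.1834 \cdot 10^{5} - 6.7082 i$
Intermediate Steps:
$b = \frac{209}{212}$ ($b = - \frac{209}{-212} = \left(-209\right) \left(- \frac{1}{212}\right) = \frac{209}{212} \approx 0.98585$)
$W{\left(R \right)} = \sqrt{R}$ ($W{\left(R \right)} = 1 \sqrt{R} = \sqrt{R}$)
$o{\left(d,Z \right)} = - 6 d - 3 i \sqrt{5}$ ($o{\left(d,Z \right)} = - 3 \left(\left(d + \sqrt{-5}\right) + d\right) = - 3 \left(\left(d + i \sqrt{5}\right) + d\right) = - 3 \left(2 d + i \sqrt{5}\right) = - 6 d - 3 i \sqrt{5}$)
$o{\left(b,-324 \right)} - \left(-83 - 261\right)^{2} = \left(\left(-6\right) \frac{209}{212} - 3 i \sqrt{5}\right) - \left(-83 - 261\right)^{2} = \left(- \frac{627}{106} - 3 i \sqrt{5}\right) - \left(-344\right)^{2} = \left(- \frac{627}{106} - 3 i \sqrt{5}\right) - 118336 = - \frac{12544243}{106} - 3 i \sqrt{5}$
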